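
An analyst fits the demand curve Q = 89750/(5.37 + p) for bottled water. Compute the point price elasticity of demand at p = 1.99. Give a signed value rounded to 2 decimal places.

-0.27

dQ/dp = −89750/(5.37 + p)² = -1656.83. At p = 1.99, Q = 12194.3.
Ed = (dQ/dp)·(p/Q) = (-1656.83) × (1.99/12194.3) = -0.2703…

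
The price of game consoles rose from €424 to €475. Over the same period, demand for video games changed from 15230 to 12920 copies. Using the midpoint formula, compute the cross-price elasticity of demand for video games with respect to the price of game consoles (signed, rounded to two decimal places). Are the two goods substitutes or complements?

-1.45; complements

%ΔQ_{video games} = (12920 − 15230)/avg = -2310/14075 = -0.164120…
%ΔP_{game consoles} = (475 − 424)/avg = 51/449.5 = 0.113459…
E_cross = (-2310/14075) / (51/449.5) = -1.4465…
E_cross < 0 ⇒ the goods are complements.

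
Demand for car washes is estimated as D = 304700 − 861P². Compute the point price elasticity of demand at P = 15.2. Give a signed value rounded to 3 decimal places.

-3.761

dD/dP = −2·861·P = -26174.4. At P = 15.2, D = 105774.56.
Ed = (dD/dP)·(P/D) = (-26174.4) × (15.2/105774.56) = -3.76130…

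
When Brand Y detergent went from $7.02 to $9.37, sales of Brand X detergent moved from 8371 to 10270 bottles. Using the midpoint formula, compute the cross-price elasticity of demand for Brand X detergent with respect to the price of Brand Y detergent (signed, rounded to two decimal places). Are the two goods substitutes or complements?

0.71; substitutes

%ΔQ_{Brand X detergent} = (10270 − 8371)/avg = 1899/9320.5 = 0.203744…
%ΔP_{Brand Y detergent} = (9.37 − 7.02)/avg = 2.35/8.195 = 0.286760…
E_cross = (1899/9320.5) / (2.35/8.195) = 0.7105…
E_cross > 0 ⇒ the goods are substitutes.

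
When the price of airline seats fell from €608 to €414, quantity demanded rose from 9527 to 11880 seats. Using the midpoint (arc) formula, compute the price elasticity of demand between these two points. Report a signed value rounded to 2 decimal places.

-0.58

%ΔQ = (11880 − 9527) / [(9527 + 11880)/2] = 2353/10703.5 = 0.219834…
%ΔP = (414 − 608) / [(608 + 414)/2] = -194/511 = -0.379647…
Arc Ed = %ΔQ / %ΔP = (2353/10703.5) / (-194/511) = -0.5790…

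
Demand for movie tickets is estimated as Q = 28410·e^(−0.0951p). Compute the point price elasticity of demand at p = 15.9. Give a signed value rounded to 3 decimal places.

dQ/dp = −0.0951·Q = -595.606. At p = 15.9, Q = 6262.95.
Ed = (dQ/dp)·(p/Q) = (-595.606) × (15.9/6262.95) = -1.51209

-1.512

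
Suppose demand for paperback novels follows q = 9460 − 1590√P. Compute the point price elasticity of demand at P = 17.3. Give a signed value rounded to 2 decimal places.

dq/dP = −1590/(2√P) = -191.137. At P = 17.3, q = 2846.67.
Ed = (dq/dP)·(P/q) = (-191.137) × (17.3/2846.67) = -1.1615…

-1.16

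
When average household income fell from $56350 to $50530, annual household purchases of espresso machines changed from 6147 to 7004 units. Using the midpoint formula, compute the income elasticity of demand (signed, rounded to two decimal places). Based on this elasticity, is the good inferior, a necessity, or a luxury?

-1.20; inferior

%ΔQ = (7004 − 6147)/[( 6147 + 7004)/2] = 857/6575.5 = 0.130332…
%ΔIncome = (50530 − 56350)/[( 56350 + 50530)/2] = -5820/53440 = -0.108907…
E_income = (857/6575.5) / (-5820/53440) = -1.1967…
E_income < 0 ⇒ inferior good.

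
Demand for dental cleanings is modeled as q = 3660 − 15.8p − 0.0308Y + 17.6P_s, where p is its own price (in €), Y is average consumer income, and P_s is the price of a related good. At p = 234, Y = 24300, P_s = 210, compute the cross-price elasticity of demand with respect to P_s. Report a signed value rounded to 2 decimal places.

At the given values, q = 3660 − 15.8(234) − 0.0308(24300) + 17.6(210) = 2910.36.
∂q/∂P_s = 17.6.
E = (17.6) × (210/2910.36) = 1.2699…

1.27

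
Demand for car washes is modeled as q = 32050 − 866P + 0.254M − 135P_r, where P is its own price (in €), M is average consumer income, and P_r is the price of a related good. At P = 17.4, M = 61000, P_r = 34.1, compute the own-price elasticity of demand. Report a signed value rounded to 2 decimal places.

-0.54

At the given values, q = 32050 − 866(17.4) + 0.254(61000) − 135(34.1) = 27872.1.
∂q/∂P = −866.
E = (-866) × (17.4/27872.1) = -0.5406…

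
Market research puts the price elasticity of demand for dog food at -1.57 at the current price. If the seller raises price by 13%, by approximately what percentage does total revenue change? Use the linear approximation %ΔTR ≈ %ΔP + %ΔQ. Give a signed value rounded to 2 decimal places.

-7.41%

%ΔQ ≈ Ed × %ΔP = (-1.57) × (+13%) = -20.4100%
%ΔTR ≈ %ΔP + %ΔQ = (+13%) + (-20.4100%) = -7.4100%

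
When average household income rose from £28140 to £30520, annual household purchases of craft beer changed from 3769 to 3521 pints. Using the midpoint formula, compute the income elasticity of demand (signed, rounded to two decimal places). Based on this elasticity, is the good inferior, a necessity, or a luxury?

%ΔQ = (3521 − 3769)/[( 3769 + 3521)/2] = -248/3645 = -0.068038…
%ΔIncome = (30520 − 28140)/[( 28140 + 30520)/2] = 2380/29330 = 0.081145…
E_income = (-248/3645) / (2380/29330) = -0.8384…
E_income < 0 ⇒ inferior good.

-0.84; inferior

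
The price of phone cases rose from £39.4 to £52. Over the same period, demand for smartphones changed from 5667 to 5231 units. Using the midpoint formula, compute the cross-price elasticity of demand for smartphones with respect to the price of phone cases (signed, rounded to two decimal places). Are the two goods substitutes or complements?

%ΔQ_{smartphones} = (5231 − 5667)/avg = -436/5449 = -0.080014…
%ΔP_{phone cases} = (52 − 39.4)/avg = 12.6/45.7 = 0.275711…
E_cross = (-436/5449) / (12.6/45.7) = -0.2902…
E_cross < 0 ⇒ the goods are complements.

-0.29; complements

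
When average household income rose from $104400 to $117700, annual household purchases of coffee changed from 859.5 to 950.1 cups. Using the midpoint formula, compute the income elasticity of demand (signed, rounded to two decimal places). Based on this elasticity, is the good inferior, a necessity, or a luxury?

0.84; necessity

%ΔQ = (950.1 − 859.5)/[( 859.5 + 950.1)/2] = 90.6/904.8 = 0.100132…
%ΔIncome = (117700 − 104400)/[( 104400 + 117700)/2] = 13300/111050 = 0.119765…
E_income = (90.6/904.8) / (13300/111050) = 0.8360…
0 < E_income < 1 ⇒ normal good, necessity.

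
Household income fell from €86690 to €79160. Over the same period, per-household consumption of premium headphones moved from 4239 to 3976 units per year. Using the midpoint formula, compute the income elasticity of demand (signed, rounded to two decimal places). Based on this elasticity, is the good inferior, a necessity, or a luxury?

0.71; necessity

%ΔQ = (3976 − 4239)/[( 4239 + 3976)/2] = -263/4107.5 = -0.064029…
%ΔIncome = (79160 − 86690)/[( 86690 + 79160)/2] = -7530/82925 = -0.090804…
E_income = (-263/4107.5) / (-7530/82925) = 0.7051…
0 < E_income < 1 ⇒ normal good, necessity.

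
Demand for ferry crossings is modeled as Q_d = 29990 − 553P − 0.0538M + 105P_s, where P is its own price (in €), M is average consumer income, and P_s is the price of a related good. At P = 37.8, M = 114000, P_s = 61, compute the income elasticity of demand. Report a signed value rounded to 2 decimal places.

-0.66

At the given values, Q_d = 29990 − 553(37.8) − 0.0538(114000) + 105(61) = 9358.4.
∂Q_d/∂M = -0.0538.
E = (-0.0538) × (114000/9358.4) = -0.6553…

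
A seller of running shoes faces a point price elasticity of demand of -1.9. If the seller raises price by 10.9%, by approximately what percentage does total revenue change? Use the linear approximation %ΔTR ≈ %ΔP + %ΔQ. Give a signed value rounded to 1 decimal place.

-9.8%

%ΔQ ≈ Ed × %ΔP = (-1.9) × (+10.9%) = -20.7100%
%ΔTR ≈ %ΔP + %ΔQ = (+10.9%) + (-20.7100%) = -9.8100%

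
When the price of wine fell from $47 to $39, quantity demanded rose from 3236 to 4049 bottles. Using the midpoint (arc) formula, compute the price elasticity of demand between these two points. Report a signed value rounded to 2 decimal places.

-1.20

%ΔQ = (4049 − 3236) / [(3236 + 4049)/2] = 813/3642.5 = 0.223198…
%ΔP = (39 − 47) / [(47 + 39)/2] = -8/43 = -0.186046…
Arc Ed = %ΔQ / %ΔP = (813/3642.5) / (-8/43) = -1.1996…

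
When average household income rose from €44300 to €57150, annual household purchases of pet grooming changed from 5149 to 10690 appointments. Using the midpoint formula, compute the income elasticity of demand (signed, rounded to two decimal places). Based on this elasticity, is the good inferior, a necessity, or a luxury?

2.76; luxury

%ΔQ = (10690 − 5149)/[( 5149 + 10690)/2] = 5541/7919.5 = 0.699665…
%ΔIncome = (57150 − 44300)/[( 44300 + 57150)/2] = 12850/50725 = 0.253326…
E_income = (5541/7919.5) / (12850/50725) = 2.7619…
E_income > 1 ⇒ normal good, luxury.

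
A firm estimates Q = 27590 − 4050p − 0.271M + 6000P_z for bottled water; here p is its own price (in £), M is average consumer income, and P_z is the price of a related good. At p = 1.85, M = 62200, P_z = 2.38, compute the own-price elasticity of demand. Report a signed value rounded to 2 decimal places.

At the given values, Q = 27590 − 4050(1.85) − 0.271(62200) + 6000(2.38) = 17521.3.
∂Q/∂p = −4050.
E = (-4050) × (1.85/17521.3) = -0.4276…

-0.43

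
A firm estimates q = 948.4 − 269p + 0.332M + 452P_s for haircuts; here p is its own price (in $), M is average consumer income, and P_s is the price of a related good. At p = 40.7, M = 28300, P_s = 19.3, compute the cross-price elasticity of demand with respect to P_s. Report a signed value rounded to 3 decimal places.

1.074

At the given values, q = 948.4 − 269(40.7) + 0.332(28300) + 452(19.3) = 8119.3.
∂q/∂P_s = 452.
E = (452) × (19.3/8119.3) = 1.07442…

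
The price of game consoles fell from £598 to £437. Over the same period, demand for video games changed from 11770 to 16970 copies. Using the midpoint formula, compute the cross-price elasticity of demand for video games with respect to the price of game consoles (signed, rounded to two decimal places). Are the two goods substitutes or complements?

-1.16; complements

%ΔQ_{video games} = (16970 − 11770)/avg = 5200/14370 = 0.361864…
%ΔP_{game consoles} = (437 − 598)/avg = -161/517.5 = -0.311111…
E_cross = (5200/14370) / (-161/517.5) = -1.1631…
E_cross < 0 ⇒ the goods are complements.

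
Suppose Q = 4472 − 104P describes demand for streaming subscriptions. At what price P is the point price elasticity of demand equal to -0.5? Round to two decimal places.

14.33

Ed = −104P/(4472 − 104P). Set this equal to -0.5:
104P = 0.5·(4472 − 104P) ⇒ 104P(1 + 0.5) = 0.5·4472
P = 0.5·4472 / (104·1.5) = 14.3333…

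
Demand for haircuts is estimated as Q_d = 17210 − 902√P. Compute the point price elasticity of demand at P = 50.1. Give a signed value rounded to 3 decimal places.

-0.295

dQ_d/dP = −902/(2√P) = -63.7173. At P = 50.1, Q_d = 10825.5.
Ed = (dQ_d/dP)·(P/Q_d) = (-63.7173) × (50.1/10825.5) = -0.29488…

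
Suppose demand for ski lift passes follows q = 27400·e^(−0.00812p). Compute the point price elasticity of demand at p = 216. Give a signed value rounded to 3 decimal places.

dq/dp = −0.00812·q = -38.5114. At p = 216, q = 4742.78.
Ed = (dq/dp)·(p/q) = (-38.5114) × (216/4742.78) = -1.75392

-1.754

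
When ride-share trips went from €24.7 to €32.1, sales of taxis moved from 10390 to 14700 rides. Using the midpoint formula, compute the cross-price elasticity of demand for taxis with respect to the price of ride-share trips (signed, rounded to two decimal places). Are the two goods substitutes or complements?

1.32; substitutes

%ΔQ_{taxis} = (14700 − 10390)/avg = 4310/12545 = 0.343563…
%ΔP_{ride-share trips} = (32.1 − 24.7)/avg = 7.4/28.4 = 0.260563…
E_cross = (4310/12545) / (7.4/28.4) = 1.3185…
E_cross > 0 ⇒ the goods are substitutes.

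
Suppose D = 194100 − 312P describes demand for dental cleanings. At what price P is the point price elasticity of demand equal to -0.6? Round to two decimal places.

Ed = −312P/(194100 − 312P). Set this equal to -0.6:
312P = 0.6·(194100 − 312P) ⇒ 312P(1 + 0.6) = 0.6·194100
P = 0.6·194100 / (312·1.6) = 233.2932…

233.29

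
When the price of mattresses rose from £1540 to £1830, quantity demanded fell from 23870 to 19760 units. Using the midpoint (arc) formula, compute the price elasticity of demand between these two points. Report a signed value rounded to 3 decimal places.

%ΔQ = (19760 − 23870) / [(23870 + 19760)/2] = -4110/21815 = -0.188402…
%ΔP = (1830 − 1540) / [(1540 + 1830)/2] = 290/1685 = 0.172106…
Arc Ed = %ΔQ / %ΔP = (-4110/21815) / (290/1685) = -1.09468…

-1.095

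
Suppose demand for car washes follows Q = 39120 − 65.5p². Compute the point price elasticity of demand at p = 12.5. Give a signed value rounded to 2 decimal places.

dQ/dp = −2·65.5·p = -1637.5. At p = 12.5, Q = 28885.625.
Ed = (dQ/dp)·(p/Q) = (-1637.5) × (12.5/28885.625) = -0.7086…

-0.71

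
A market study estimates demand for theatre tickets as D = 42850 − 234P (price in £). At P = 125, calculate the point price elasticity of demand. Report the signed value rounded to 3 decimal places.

dD/dP = −234. At P = 125, D = 42850 − 234(125) = 13600.
Ed = (dD/dP)·(P/D) = −234 × (125/13600) = -2.15073…

-2.151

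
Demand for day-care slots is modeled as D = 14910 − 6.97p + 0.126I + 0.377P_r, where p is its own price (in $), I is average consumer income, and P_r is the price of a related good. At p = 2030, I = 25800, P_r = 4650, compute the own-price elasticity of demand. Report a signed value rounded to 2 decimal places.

At the given values, D = 14910 − 6.97(2030) + 0.126(25800) + 0.377(4650) = 5764.75.
∂D/∂p = −6.97.
E = (-6.97) × (2030/5764.75) = -2.4544…

-2.45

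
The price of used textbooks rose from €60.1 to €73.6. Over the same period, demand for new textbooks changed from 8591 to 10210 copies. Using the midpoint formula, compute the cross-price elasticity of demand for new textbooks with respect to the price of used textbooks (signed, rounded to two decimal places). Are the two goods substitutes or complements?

%ΔQ_{new textbooks} = (10210 − 8591)/avg = 1619/9400.5 = 0.172224…
%ΔP_{used textbooks} = (73.6 − 60.1)/avg = 13.5/66.85 = 0.201944…
E_cross = (1619/9400.5) / (13.5/66.85) = 0.8528…
E_cross > 0 ⇒ the goods are substitutes.

0.85; substitutes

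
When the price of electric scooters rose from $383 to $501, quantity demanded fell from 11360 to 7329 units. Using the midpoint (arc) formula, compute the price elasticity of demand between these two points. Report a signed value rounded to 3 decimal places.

%ΔQ = (7329 − 11360) / [(11360 + 7329)/2] = -4031/9344.5 = -0.431376…
%ΔP = (501 − 383) / [(383 + 501)/2] = 118/442 = 0.266968…
Arc Ed = %ΔQ / %ΔP = (-4031/9344.5) / (118/442) = -1.61583…

-1.616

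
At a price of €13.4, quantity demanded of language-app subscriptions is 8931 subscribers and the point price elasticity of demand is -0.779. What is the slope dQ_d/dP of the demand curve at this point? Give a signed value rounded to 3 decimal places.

-519.198

Ed = (dQ_d/dP)·(P/Q_d) ⇒ dQ_d/dP = Ed·Q_d/P = (-0.779)·8931/13.4 = -519.19768…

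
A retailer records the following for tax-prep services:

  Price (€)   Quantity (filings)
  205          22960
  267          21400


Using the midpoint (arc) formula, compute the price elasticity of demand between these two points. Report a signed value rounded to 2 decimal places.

-0.27

%ΔQ = (21400 − 22960) / [(22960 + 21400)/2] = -1560/22180 = -0.070333…
%ΔP = (267 − 205) / [(205 + 267)/2] = 62/236 = 0.262711…
Arc Ed = %ΔQ / %ΔP = (-1560/22180) / (62/236) = -0.2677…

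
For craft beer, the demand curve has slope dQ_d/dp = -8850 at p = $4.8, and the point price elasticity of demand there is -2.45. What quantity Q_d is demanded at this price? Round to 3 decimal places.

Ed = (dQ_d/dp)·(p/Q_d) ⇒ Q_d = (dQ_d/dp)·p/Ed = (-8850)·4.8/(-2.45) = 17338.77551…

17338.776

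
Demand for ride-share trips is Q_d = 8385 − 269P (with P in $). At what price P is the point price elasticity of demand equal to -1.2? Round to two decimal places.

17.00

Ed = −269P/(8385 − 269P). Set this equal to -1.2:
269P = 1.2·(8385 − 269P) ⇒ 269P(1 + 1.2) = 1.2·8385
P = 1.2·8385 / (269·2.2) = 17.0023…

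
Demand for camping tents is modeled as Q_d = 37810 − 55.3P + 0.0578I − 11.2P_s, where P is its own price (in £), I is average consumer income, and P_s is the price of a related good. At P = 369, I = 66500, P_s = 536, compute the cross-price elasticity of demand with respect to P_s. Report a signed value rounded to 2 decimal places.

-0.39

At the given values, Q_d = 37810 − 55.3(369) + 0.0578(66500) − 11.2(536) = 15244.8.
∂Q_d/∂P_s = -11.2.
E = (-11.2) × (536/15244.8) = -0.3937…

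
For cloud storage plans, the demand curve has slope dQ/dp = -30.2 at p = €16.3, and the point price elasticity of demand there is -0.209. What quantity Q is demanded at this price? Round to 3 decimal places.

2355.311

Ed = (dQ/dp)·(p/Q) ⇒ Q = (dQ/dp)·p/Ed = (-30.2)·16.3/(-0.209) = 2355.31100…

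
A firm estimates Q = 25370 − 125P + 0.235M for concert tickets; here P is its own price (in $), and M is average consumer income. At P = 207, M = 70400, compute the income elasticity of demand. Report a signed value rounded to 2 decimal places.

1.03

At the given values, Q = 25370 − 125(207) + 0.235(70400) = 16039.
∂Q/∂M = 0.235.
E = (0.235) × (70400/16039) = 1.0314…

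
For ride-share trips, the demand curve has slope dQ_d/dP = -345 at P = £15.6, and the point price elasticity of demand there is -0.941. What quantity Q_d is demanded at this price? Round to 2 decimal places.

Ed = (dQ_d/dP)·(P/Q_d) ⇒ Q_d = (dQ_d/dP)·P/Ed = (-345)·15.6/(-0.941) = 5719.4473…

5719.45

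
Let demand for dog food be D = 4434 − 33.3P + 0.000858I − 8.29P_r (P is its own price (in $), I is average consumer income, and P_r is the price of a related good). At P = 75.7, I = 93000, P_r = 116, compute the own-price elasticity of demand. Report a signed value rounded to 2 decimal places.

At the given values, D = 4434 − 33.3(75.7) + 0.000858(93000) − 8.29(116) = 1031.344.
∂D/∂P = −33.3.
E = (-33.3) × (75.7/1031.344) = -2.4441…

-2.44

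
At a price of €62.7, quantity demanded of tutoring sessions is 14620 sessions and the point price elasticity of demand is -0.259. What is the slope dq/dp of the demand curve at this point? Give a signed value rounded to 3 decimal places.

-60.392

Ed = (dq/dp)·(p/q) ⇒ dq/dp = Ed·q/p = (-0.259)·14620/62.7 = -60.39202…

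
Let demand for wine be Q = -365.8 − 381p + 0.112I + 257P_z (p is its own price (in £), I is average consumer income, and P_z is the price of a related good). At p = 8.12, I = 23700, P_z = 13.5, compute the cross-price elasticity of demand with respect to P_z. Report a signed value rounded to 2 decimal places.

At the given values, Q = -365.8 − 381(8.12) + 0.112(23700) + 257(13.5) = 2664.38.
∂Q/∂P_z = 257.
E = (257) × (13.5/2664.38) = 1.3021…

1.30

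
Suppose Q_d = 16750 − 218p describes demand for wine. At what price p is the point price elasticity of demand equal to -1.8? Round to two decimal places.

49.39

Ed = −218p/(16750 − 218p). Set this equal to -1.8:
218p = 1.8·(16750 − 218p) ⇒ 218p(1 + 1.8) = 1.8·16750
p = 1.8·16750 / (218·2.8) = 49.3938…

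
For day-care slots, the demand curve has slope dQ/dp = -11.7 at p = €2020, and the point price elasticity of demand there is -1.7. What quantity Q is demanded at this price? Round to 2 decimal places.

Ed = (dQ/dp)·(p/Q) ⇒ Q = (dQ/dp)·p/Ed = (-11.7)·2020/(-1.7) = 13902.3529…

13902.35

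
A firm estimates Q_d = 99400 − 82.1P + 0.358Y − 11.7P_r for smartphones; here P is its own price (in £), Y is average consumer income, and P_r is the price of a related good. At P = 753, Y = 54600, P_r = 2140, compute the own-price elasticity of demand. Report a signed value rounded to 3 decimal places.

At the given values, Q_d = 99400 − 82.1(753) + 0.358(54600) − 11.7(2140) = 32087.5.
∂Q_d/∂P = −82.1.
E = (-82.1) × (753/32087.5) = -1.92664…

-1.927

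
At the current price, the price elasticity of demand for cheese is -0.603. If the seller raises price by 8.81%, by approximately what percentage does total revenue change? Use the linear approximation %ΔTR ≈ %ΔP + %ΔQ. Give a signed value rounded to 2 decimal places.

%ΔQ ≈ Ed × %ΔP = (-0.603) × (+8.81%) = -5.3124%
%ΔTR ≈ %ΔP + %ΔQ = (+8.81%) + (-5.3124%) = +3.4976%

+3.50%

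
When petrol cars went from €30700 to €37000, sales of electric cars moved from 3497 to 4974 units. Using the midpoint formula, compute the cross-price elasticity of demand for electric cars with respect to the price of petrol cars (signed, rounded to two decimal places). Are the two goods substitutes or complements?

%ΔQ_{electric cars} = (4974 − 3497)/avg = 1477/4235.5 = 0.348719…
%ΔP_{petrol cars} = (37000 − 30700)/avg = 6300/33850 = 0.186115…
E_cross = (1477/4235.5) / (6300/33850) = 1.8736…
E_cross > 0 ⇒ the goods are substitutes.

1.87; substitutes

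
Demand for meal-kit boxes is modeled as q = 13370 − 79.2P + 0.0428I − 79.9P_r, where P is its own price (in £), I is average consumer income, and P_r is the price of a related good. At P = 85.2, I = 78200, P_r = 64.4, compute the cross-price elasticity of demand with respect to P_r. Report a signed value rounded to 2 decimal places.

-1.07

At the given values, q = 13370 − 79.2(85.2) + 0.0428(78200) − 79.9(64.4) = 4823.56.
∂q/∂P_r = -79.9.
E = (-79.9) × (64.4/4823.56) = -1.0667…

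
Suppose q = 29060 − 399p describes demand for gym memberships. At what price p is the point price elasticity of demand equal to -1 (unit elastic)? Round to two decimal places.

36.42

Ed = −399p/(29060 − 399p). Set this equal to -1:
399p = 1·(29060 − 399p) ⇒ 399p(1 + 1) = 1·29060
p = 1·29060 / (399·2) = 36.4160…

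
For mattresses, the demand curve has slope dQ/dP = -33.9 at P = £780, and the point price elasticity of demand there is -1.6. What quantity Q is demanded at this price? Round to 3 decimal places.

Ed = (dQ/dP)·(P/Q) ⇒ Q = (dQ/dP)·P/Ed = (-33.9)·780/(-1.6) = 16526.25

16526.250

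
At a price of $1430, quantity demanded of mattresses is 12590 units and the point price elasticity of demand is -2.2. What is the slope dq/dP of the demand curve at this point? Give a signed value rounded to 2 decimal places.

-19.37

Ed = (dq/dP)·(P/q) ⇒ dq/dP = Ed·q/P = (-2.2)·12590/1430 = -19.3692…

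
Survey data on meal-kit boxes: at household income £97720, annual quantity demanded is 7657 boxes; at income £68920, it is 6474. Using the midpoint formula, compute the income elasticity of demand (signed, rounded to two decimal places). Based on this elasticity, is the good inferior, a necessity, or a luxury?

%ΔQ = (6474 − 7657)/[( 7657 + 6474)/2] = -1183/7065.5 = -0.167433…
%ΔIncome = (68920 − 97720)/[( 97720 + 68920)/2] = -28800/83320 = -0.345655…
E_income = (-1183/7065.5) / (-28800/83320) = 0.4843…
0 < E_income < 1 ⇒ normal good, necessity.

0.48; necessity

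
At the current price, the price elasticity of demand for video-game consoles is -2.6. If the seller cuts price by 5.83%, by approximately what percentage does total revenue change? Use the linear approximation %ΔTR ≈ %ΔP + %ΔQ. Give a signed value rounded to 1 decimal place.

+9.3%

%ΔQ ≈ Ed × %ΔP = (-2.6) × (-5.83%) = +15.1580%
%ΔTR ≈ %ΔP + %ΔQ = (-5.83%) + (+15.1580%) = +9.3280%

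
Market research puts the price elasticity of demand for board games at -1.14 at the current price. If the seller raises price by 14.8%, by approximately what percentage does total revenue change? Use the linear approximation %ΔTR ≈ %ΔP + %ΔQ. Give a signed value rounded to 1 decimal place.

%ΔQ ≈ Ed × %ΔP = (-1.14) × (+14.8%) = -16.8720%
%ΔTR ≈ %ΔP + %ΔQ = (+14.8%) + (-16.8720%) = -2.0720%

-2.1%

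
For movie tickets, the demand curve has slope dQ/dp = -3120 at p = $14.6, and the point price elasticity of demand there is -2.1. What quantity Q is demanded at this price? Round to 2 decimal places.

Ed = (dQ/dp)·(p/Q) ⇒ Q = (dQ/dp)·p/Ed = (-3120)·14.6/(-2.1) = 21691.4285…

21691.43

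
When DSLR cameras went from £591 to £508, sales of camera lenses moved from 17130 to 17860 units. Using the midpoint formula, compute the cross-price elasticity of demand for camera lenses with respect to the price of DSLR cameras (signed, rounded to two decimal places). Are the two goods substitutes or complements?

-0.28; complements

%ΔQ_{camera lenses} = (17860 − 17130)/avg = 730/17495 = 0.041726…
%ΔP_{DSLR cameras} = (508 − 591)/avg = -83/549.5 = -0.151046…
E_cross = (730/17495) / (-83/549.5) = -0.2762…
E_cross < 0 ⇒ the goods are complements.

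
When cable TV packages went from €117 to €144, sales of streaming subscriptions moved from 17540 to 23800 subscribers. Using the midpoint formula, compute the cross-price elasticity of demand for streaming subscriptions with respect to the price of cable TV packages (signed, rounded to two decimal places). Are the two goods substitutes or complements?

1.46; substitutes

%ΔQ_{streaming subscriptions} = (23800 − 17540)/avg = 6260/20670 = 0.302854…
%ΔP_{cable TV packages} = (144 − 117)/avg = 27/130.5 = 0.206896…
E_cross = (6260/20670) / (27/130.5) = 1.4637…
E_cross > 0 ⇒ the goods are substitutes.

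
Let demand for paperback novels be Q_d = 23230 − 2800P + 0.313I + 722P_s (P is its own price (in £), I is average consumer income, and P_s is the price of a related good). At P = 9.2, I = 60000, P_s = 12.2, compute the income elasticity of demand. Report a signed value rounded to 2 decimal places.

0.75

At the given values, Q_d = 23230 − 2800(9.2) + 0.313(60000) + 722(12.2) = 25058.4.
∂Q_d/∂I = 0.313.
E = (0.313) × (60000/25058.4) = 0.7494…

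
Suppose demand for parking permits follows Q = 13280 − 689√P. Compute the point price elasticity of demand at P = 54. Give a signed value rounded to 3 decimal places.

dQ/dP = −689/(2√P) = -46.8805. At P = 54, Q = 8216.9.
Ed = (dQ/dP)·(P/Q) = (-46.8805) × (54/8216.9) = -0.30809…

-0.308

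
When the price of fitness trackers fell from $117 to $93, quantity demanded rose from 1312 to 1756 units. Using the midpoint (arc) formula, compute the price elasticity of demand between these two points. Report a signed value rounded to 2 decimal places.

%ΔQ = (1756 − 1312) / [(1312 + 1756)/2] = 444/1534 = 0.289439…
%ΔP = (93 − 117) / [(117 + 93)/2] = -24/105 = -0.228571…
Arc Ed = %ΔQ / %ΔP = (444/1534) / (-24/105) = -1.2662…

-1.27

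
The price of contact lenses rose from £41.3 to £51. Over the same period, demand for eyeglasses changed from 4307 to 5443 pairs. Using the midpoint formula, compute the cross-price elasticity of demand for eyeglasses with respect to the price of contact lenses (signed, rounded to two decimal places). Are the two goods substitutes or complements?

1.11; substitutes

%ΔQ_{eyeglasses} = (5443 − 4307)/avg = 1136/4875 = 0.233025…
%ΔP_{contact lenses} = (51 − 41.3)/avg = 9.7/46.15 = 0.210184…
E_cross = (1136/4875) / (9.7/46.15) = 1.1086…
E_cross > 0 ⇒ the goods are substitutes.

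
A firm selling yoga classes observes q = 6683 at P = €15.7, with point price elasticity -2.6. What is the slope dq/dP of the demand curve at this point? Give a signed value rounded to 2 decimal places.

-1106.74

Ed = (dq/dP)·(P/q) ⇒ dq/dP = Ed·q/P = (-2.6)·6683/15.7 = -1106.7388…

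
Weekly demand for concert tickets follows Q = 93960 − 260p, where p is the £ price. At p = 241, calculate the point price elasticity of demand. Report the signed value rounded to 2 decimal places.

dQ/dp = −260. At p = 241, Q = 93960 − 260(241) = 31300.
Ed = (dQ/dp)·(p/Q) = −260 × (241/31300) = -2.0019…

-2.00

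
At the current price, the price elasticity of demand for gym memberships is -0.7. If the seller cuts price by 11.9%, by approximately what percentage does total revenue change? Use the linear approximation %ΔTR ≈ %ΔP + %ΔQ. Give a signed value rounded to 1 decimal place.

-3.6%

%ΔQ ≈ Ed × %ΔP = (-0.7) × (-11.9%) = +8.3300%
%ΔTR ≈ %ΔP + %ΔQ = (-11.9%) + (+8.3300%) = -3.5700%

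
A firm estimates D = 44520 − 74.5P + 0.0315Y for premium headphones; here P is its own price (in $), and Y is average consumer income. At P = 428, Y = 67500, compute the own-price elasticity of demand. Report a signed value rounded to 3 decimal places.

At the given values, D = 44520 − 74.5(428) + 0.0315(67500) = 14760.25.
∂D/∂P = −74.5.
E = (-74.5) × (428/14760.25) = -2.16026…

-2.160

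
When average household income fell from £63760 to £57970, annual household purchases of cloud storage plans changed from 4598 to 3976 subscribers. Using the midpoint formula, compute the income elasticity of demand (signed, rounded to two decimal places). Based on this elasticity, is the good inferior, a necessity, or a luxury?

%ΔQ = (3976 − 4598)/[( 4598 + 3976)/2] = -622/4287 = -0.145089…
%ΔIncome = (57970 − 63760)/[( 63760 + 57970)/2] = -5790/60865 = -0.095128…
E_income = (-622/4287) / (-5790/60865) = 1.5251…
E_income > 1 ⇒ normal good, luxury.

1.53; luxury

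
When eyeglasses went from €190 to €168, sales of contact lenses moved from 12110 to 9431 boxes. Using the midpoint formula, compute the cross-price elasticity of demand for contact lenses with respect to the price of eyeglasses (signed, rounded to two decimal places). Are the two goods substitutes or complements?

%ΔQ_{contact lenses} = (9431 − 12110)/avg = -2679/10770.5 = -0.248734…
%ΔP_{eyeglasses} = (168 − 190)/avg = -22/179 = -0.122905…
E_cross = (-2679/10770.5) / (-22/179) = 2.0237…
E_cross > 0 ⇒ the goods are substitutes.

2.02; substitutes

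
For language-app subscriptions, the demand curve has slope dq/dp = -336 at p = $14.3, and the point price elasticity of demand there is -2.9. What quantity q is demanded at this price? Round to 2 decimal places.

Ed = (dq/dp)·(p/q) ⇒ q = (dq/dp)·p/Ed = (-336)·14.3/(-2.9) = 1656.8275…

1656.83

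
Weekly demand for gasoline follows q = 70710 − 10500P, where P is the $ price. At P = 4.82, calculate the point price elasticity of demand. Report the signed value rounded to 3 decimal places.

dq/dP = −10500. At P = 4.82, q = 70710 − 10500(4.82) = 20100.
Ed = (dq/dP)·(P/q) = −10500 × (4.82/20100) = -2.51791…

-2.518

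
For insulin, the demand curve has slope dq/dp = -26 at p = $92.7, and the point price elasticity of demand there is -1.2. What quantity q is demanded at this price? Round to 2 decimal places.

Ed = (dq/dp)·(p/q) ⇒ q = (dq/dp)·p/Ed = (-26)·92.7/(-1.2) = 2008.5

2008.50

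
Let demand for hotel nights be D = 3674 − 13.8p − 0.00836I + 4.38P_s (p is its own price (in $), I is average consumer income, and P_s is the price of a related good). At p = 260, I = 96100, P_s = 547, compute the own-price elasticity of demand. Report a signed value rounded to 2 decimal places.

-2.14

At the given values, D = 3674 − 13.8(260) − 0.00836(96100) + 4.38(547) = 1678.464.
∂D/∂p = −13.8.
E = (-13.8) × (260/1678.464) = -2.1376…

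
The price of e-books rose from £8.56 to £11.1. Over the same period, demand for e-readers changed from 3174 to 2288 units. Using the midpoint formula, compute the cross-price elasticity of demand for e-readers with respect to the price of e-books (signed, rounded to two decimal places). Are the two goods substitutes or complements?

%ΔQ_{e-readers} = (2288 − 3174)/avg = -886/2731 = -0.324423…
%ΔP_{e-books} = (11.1 − 8.56)/avg = 2.54/9.83 = 0.258392…
E_cross = (-886/2731) / (2.54/9.83) = -1.2555…
E_cross < 0 ⇒ the goods are complements.

-1.26; complements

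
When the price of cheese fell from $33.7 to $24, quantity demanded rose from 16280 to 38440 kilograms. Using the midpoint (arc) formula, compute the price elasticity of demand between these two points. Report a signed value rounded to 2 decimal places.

%ΔQ = (38440 − 16280) / [(16280 + 38440)/2] = 22160/27360 = 0.809941…
%ΔP = (24 − 33.7) / [(33.7 + 24)/2] = -9.7/28.85 = -0.336221…
Arc Ed = %ΔQ / %ΔP = (22160/27360) / (-9.7/28.85) = -2.4089…

-2.41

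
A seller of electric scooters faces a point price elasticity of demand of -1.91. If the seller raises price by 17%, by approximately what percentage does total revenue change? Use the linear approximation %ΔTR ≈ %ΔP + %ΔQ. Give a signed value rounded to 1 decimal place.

%ΔQ ≈ Ed × %ΔP = (-1.91) × (+17%) = -32.4700%
%ΔTR ≈ %ΔP + %ΔQ = (+17%) + (-32.4700%) = -15.4700%

-15.5%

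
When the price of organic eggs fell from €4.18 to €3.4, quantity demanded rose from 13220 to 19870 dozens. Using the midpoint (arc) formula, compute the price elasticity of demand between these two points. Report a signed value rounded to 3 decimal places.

-1.953

%ΔQ = (19870 − 13220) / [(13220 + 19870)/2] = 6650/16545 = 0.401934…
%ΔP = (3.4 − 4.18) / [(4.18 + 3.4)/2] = -0.78/3.79 = -0.205804…
Arc Ed = %ΔQ / %ΔP = (6650/16545) / (-0.78/3.79) = -1.95298…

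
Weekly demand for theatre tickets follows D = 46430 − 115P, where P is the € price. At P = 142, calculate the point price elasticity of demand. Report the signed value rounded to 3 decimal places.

dD/dP = −115. At P = 142, D = 46430 − 115(142) = 30100.
Ed = (dD/dP)·(P/D) = −115 × (142/30100) = -0.54252…

-0.543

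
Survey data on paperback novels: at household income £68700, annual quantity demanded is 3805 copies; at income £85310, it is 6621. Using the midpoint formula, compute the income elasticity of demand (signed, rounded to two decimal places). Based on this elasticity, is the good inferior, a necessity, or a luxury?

2.50; luxury

%ΔQ = (6621 − 3805)/[( 3805 + 6621)/2] = 2816/5213 = 0.540187…
%ΔIncome = (85310 − 68700)/[( 68700 + 85310)/2] = 16610/77005 = 0.215700…
E_income = (2816/5213) / (16610/77005) = 2.5043…
E_income > 1 ⇒ normal good, luxury.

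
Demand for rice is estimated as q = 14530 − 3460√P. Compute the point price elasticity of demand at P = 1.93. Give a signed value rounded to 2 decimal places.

dq/dP = −3460/(2√P) = -1245.28. At P = 1.93, q = 9723.21.
Ed = (dq/dP)·(P/q) = (-1245.28) × (1.93/9723.21) = -0.2471…

-0.25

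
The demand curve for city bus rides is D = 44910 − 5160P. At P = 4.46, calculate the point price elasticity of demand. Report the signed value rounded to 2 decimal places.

-1.05

dD/dP = −5160. At P = 4.46, D = 44910 − 5160(4.46) = 21896.4.
Ed = (dD/dP)·(P/D) = −5160 × (4.46/21896.4) = -1.0510…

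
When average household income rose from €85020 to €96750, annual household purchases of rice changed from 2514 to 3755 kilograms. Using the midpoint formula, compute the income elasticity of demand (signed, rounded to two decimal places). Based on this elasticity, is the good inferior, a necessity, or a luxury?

3.07; luxury

%ΔQ = (3755 − 2514)/[( 2514 + 3755)/2] = 1241/3134.5 = 0.395916…
%ΔIncome = (96750 − 85020)/[( 85020 + 96750)/2] = 11730/90885 = 0.129064…
E_income = (1241/3134.5) / (11730/90885) = 3.0675…
E_income > 1 ⇒ normal good, luxury.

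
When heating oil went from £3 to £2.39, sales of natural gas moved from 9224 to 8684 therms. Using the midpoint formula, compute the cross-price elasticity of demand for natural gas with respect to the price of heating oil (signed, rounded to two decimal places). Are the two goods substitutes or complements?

%ΔQ_{natural gas} = (8684 − 9224)/avg = -540/8954 = -0.060308…
%ΔP_{heating oil} = (2.39 − 3)/avg = -0.61/2.695 = -0.226345…
E_cross = (-540/8954) / (-0.61/2.695) = 0.2664…
E_cross > 0 ⇒ the goods are substitutes.

0.27; substitutes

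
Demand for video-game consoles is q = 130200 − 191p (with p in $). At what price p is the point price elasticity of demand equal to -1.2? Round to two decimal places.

Ed = −191p/(130200 − 191p). Set this equal to -1.2:
191p = 1.2·(130200 − 191p) ⇒ 191p(1 + 1.2) = 1.2·130200
p = 1.2·130200 / (191·2.2) = 371.8229…

371.82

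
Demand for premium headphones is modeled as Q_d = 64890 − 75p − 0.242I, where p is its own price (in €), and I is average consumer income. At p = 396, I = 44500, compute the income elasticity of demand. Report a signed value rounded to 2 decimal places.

-0.44

At the given values, Q_d = 64890 − 75(396) − 0.242(44500) = 24421.
∂Q_d/∂I = -0.242.
E = (-0.242) × (44500/24421) = -0.4409…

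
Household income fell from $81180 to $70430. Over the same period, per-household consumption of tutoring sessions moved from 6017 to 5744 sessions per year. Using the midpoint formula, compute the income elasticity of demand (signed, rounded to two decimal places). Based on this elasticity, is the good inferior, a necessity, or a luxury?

0.33; necessity

%ΔQ = (5744 − 6017)/[( 6017 + 5744)/2] = -273/5880.5 = -0.046424…
%ΔIncome = (70430 − 81180)/[( 81180 + 70430)/2] = -10750/75805 = -0.141811…
E_income = (-273/5880.5) / (-10750/75805) = 0.3273…
0 < E_income < 1 ⇒ normal good, necessity.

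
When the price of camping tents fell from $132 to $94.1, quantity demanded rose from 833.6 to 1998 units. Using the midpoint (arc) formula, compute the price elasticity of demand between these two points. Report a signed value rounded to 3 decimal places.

%ΔQ = (1998 − 833.6) / [(833.6 + 1998)/2] = 1164.4/1415.8 = 0.822432…
%ΔP = (94.1 − 132) / [(132 + 94.1)/2] = -37.9/113.05 = -0.335249…
Arc Ed = %ΔQ / %ΔP = (1164.4/1415.8) / (-37.9/113.05) = -2.45319…

-2.453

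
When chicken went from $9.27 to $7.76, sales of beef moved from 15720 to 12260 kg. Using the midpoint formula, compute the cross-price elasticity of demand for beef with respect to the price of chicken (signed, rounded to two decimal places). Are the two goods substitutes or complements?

1.39; substitutes

%ΔQ_{beef} = (12260 − 15720)/avg = -3460/13990 = -0.247319…
%ΔP_{chicken} = (7.76 − 9.27)/avg = -1.51/8.515 = -0.177334…
E_cross = (-3460/13990) / (-1.51/8.515) = 1.3946…
E_cross > 0 ⇒ the goods are substitutes.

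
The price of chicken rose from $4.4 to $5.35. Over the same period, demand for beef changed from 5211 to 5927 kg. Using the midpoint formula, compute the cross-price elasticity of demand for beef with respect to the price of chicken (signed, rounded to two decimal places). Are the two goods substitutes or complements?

%ΔQ_{beef} = (5927 − 5211)/avg = 716/5569 = 0.128568…
%ΔP_{chicken} = (5.35 − 4.4)/avg = 0.95/4.875 = 0.194871…
E_cross = (716/5569) / (0.95/4.875) = 0.6597…
E_cross > 0 ⇒ the goods are substitutes.

0.66; substitutes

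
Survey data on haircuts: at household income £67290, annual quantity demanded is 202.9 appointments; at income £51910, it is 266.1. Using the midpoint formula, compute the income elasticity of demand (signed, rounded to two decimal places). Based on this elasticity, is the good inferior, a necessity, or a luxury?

-1.04; inferior

%ΔQ = (266.1 − 202.9)/[( 202.9 + 266.1)/2] = 63.2/234.5 = 0.269509…
%ΔIncome = (51910 − 67290)/[( 67290 + 51910)/2] = -15380/59600 = -0.258053…
E_income = (63.2/234.5) / (-15380/59600) = -1.0443…
E_income < 0 ⇒ inferior good.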